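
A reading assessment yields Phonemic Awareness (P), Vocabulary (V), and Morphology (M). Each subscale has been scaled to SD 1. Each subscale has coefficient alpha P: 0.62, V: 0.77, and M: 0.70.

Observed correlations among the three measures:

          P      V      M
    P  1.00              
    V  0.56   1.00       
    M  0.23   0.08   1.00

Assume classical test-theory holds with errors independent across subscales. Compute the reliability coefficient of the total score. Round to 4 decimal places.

Var(P+V+M) = 3 + 2·[0.56 + 0.23 + 0.08] = 3 + 1.74 = 4.74.
Under uncorrelated errors the observed covariances equal the true-score covariances, so only the own-variance terms attenuate.
True-score variance = [0.62 + 0.77 + 0.70] + 1.74 = 2.09 + 1.74 = 3.83.
Reliability = 3.83 / 4.74 = 0.8080.

0.8080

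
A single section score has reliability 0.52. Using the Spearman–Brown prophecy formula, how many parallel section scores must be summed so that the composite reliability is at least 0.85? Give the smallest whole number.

6

k ≥ ρ*(1−ρ₁)/(ρ₁(1−ρ*)) = 0.85·0.48 / (0.52·0.15) = 5.231.
Smallest integer k = 6.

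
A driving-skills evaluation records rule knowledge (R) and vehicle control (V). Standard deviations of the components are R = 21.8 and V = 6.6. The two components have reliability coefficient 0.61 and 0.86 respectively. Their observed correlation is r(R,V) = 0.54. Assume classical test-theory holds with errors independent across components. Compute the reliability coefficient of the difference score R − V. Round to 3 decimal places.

0.473

Var(R−V) = 21.8² + 6.6² − 2·21.8·6.6·0.54 = 518.8 − 155.39 = 363.41.
Under uncorrelated errors the observed covariances equal the true-score covariances, so only the own-variance terms attenuate.
True-score variance = [21.8²·0.61 + 6.6²·0.86] − 155.39 = 327.358 − 155.39 = 171.968.
Reliability = 171.968 / 363.41 = 0.473.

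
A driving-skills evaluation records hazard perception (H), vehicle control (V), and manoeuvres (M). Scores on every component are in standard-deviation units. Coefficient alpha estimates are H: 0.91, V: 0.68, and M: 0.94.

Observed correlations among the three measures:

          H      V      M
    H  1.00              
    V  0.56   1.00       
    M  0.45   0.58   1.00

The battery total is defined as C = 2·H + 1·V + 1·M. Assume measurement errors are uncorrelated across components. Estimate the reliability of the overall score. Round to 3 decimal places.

Var(C) = 2² + 1 + 1 + 2·[2·0.56 + 2·0.45 + 0.58] = 6 + 5.2 = 11.2.
Under uncorrelated errors the observed covariances equal the true-score covariances, so only the own-variance terms attenuate.
True-score variance = [2²·0.91 + 0.68 + 0.94] + 5.2 = 5.26 + 5.2 = 10.46.
Reliability = 10.46 / 11.2 = 0.934.

0.934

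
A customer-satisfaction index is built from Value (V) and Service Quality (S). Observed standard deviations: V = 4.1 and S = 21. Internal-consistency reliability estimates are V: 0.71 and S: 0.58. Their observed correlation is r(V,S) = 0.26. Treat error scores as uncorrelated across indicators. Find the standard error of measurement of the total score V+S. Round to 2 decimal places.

Var(total) = 457.81 + 44.772 = 502.582.
True-score variance = 267.715 + 44.772 = 312.487, so reliability = 0.6218.
Error variance = 502.582 − 312.487 = 190.095; SEM = √190.095 = 13.79.

13.79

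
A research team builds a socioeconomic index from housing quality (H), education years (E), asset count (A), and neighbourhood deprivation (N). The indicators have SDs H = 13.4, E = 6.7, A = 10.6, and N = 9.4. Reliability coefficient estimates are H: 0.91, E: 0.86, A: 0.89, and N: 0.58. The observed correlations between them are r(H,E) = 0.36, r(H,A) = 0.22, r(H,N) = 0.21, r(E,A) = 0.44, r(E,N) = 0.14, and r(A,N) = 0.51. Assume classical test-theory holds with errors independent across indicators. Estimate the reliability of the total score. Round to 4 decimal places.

0.9086

Var(H+E+A+N) = 13.4² + 6.7² + 10.6² + 9.4² + 2·[13.4·6.7·0.36 + 13.4·10.6·0.22 + 13.4·9.4·0.21 + 6.7·10.6·0.44 + 6.7·9.4·0.14 + 10.6·9.4·0.51] = 425.17 + 361.807 = 786.977.
Under uncorrelated errors the observed covariances equal the true-score covariances, so only the own-variance terms attenuate.
True-score variance = [13.4²·0.91 + 6.7²·0.86 + 10.6²·0.89 + 9.4²·0.58] + 361.807 = 353.254 + 361.807 = 715.061.
Reliability = 715.061 / 786.977 = 0.9086.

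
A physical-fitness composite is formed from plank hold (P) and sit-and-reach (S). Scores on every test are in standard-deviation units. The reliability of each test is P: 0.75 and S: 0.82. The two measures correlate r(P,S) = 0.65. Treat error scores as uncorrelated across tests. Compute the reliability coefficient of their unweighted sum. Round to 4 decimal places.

0.8697

Var(P+S) = 2 + 2·[0.65] = 2 + 1.3 = 3.3.
Under uncorrelated errors the observed covariances equal the true-score covariances, so only the own-variance terms attenuate.
True-score variance = [0.75 + 0.82] + 1.3 = 1.57 + 1.3 = 2.87.
Reliability = 2.87 / 3.3 = 0.8697.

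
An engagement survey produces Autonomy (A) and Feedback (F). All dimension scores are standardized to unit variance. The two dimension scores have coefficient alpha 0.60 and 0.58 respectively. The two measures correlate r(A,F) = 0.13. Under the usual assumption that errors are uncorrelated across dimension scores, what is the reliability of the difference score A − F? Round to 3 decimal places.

Var(A−F) = 1 + 1 − 2·0.13 = 2 − 0.26 = 1.74.
With uncorrelated errors the cross-covariances are all true-score covariance, so they carry over unchanged; only the diagonal terms shrink to ρᵢσᵢ².
True-score variance = [0.60 + 0.58] − 0.26 = 1.18 − 0.26 = 0.92.
Reliability = 0.92 / 1.74 = 0.529.

0.529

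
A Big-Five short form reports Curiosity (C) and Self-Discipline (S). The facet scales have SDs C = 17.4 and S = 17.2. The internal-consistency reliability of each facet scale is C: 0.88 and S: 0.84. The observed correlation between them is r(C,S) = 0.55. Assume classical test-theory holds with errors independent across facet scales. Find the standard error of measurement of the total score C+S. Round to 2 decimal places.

9.15

Var(total) = 598.6 + 329.208 = 927.808.
True-score variance = 514.934 + 329.208 = 844.142, so reliability = 0.9098.
Error variance = 927.808 − 844.142 = 83.6656; SEM = √83.6656 = 9.15.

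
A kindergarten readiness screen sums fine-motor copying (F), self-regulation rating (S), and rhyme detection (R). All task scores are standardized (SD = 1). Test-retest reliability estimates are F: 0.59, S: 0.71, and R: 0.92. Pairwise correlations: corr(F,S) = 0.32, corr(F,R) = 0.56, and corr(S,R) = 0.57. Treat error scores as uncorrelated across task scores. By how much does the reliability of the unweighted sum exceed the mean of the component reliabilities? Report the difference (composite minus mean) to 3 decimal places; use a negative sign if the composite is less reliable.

0.128

Var(sum) = 3 + 2.9 = 5.9; true-score variance = 2.22 + 2.9 = 5.12; composite reliability = 0.8678.
Mean component reliability = 0.7400.
Difference = 0.8678 − 0.7400 = 0.128.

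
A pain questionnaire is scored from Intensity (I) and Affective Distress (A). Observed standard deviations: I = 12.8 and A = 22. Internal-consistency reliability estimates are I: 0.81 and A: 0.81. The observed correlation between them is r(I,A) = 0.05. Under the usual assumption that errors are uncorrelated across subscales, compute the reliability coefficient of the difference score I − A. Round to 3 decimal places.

0.801

Var(I−A) = 12.8² + 22² − 2·12.8·22·0.05 = 647.84 − 28.16 = 619.68.
Because errors are independent across components, Cov(Tᵢ,Tⱼ) = Cov(Xᵢ,Xⱼ); the off-diagonal part of the true-score variance is the same as above.
True-score variance = [12.8²·0.81 + 22²·0.81] − 28.16 = 524.75 − 28.16 = 496.59.
Reliability = 496.59 / 619.68 = 0.801.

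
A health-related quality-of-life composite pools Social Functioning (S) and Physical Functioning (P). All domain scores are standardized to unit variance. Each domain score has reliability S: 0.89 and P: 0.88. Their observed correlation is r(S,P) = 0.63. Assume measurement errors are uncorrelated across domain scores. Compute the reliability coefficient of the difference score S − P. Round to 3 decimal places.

0.689

Var(S−P) = 1 + 1 − 2·0.63 = 2 − 1.26 = 0.74.
Because errors are independent across components, Cov(Tᵢ,Tⱼ) = Cov(Xᵢ,Xⱼ); the off-diagonal part of the true-score variance is the same as above.
True-score variance = [0.89 + 0.88] − 1.26 = 1.77 − 1.26 = 0.51.
Reliability = 0.51 / 0.74 = 0.689.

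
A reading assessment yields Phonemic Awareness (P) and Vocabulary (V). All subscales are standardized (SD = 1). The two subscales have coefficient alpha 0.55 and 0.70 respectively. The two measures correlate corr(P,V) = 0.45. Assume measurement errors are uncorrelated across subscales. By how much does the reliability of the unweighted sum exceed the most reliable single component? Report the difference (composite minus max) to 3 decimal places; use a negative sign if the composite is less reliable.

Var(sum) = 2 + 0.9 = 2.9; true-score variance = 1.25 + 0.9 = 2.15; composite reliability = 0.7414.
Max component reliability = 0.7000.
Difference = 0.7414 − 0.7000 = 0.041.

0.041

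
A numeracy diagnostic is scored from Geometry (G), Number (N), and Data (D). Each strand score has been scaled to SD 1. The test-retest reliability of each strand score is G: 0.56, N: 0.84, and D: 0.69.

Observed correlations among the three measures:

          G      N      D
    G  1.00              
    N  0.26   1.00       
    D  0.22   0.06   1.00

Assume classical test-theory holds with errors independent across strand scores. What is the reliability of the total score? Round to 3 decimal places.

Var(G+N+D) = 3 + 2·[0.26 + 0.22 + 0.06] = 3 + 1.08 = 4.08.
With uncorrelated errors the cross-covariances are all true-score covariance, so they carry over unchanged; only the diagonal terms shrink to ρᵢσᵢ².
True-score variance = [0.56 + 0.84 + 0.69] + 1.08 = 2.09 + 1.08 = 3.17.
Reliability = 3.17 / 4.08 = 0.777.

0.777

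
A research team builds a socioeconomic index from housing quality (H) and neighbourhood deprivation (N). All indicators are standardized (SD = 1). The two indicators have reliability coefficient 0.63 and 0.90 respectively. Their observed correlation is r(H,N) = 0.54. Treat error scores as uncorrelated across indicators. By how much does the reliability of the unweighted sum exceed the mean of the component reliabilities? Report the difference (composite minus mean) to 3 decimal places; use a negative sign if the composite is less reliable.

0.082

Var(sum) = 2 + 1.08 = 3.08; true-score variance = 1.53 + 1.08 = 2.61; composite reliability = 0.8474.
Mean component reliability = 0.7650.
Difference = 0.8474 − 0.7650 = 0.082.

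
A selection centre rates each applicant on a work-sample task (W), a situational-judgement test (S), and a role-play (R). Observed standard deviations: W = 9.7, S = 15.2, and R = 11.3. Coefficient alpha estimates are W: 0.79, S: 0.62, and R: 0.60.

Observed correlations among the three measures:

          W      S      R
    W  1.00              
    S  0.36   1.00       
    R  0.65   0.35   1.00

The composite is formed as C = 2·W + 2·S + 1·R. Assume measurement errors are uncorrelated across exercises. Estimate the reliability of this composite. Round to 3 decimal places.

0.798

Var(C) = 2²·9.7² + 2²·15.2² + 11.3² + 2·[4·9.7·15.2·0.36 + 2·9.7·11.3·0.65 + 2·15.2·11.3·0.35] = 1428.21 + 950.077 = 2378.29.
Because errors are independent across components, Cov(Tᵢ,Tⱼ) = Cov(Xᵢ,Xⱼ); the off-diagonal part of the true-score variance is the same as above.
True-score variance = [2²·9.7²·0.79 + 2²·15.2²·0.62 + 11.3²·0.60] + 950.077 = 946.918 + 950.077 = 1896.99.
Reliability = 1896.99 / 2378.29 = 0.798.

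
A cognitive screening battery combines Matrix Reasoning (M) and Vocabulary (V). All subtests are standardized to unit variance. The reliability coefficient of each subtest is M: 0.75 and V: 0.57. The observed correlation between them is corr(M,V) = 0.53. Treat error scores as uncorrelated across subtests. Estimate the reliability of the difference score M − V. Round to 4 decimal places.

0.2766

Var(M−V) = 1 + 1 − 2·0.53 = 2 − 1.06 = 0.94.
Because errors are independent across components, Cov(Tᵢ,Tⱼ) = Cov(Xᵢ,Xⱼ); the off-diagonal part of the true-score variance is the same as above.
True-score variance = [0.75 + 0.57] − 1.06 = 1.32 − 1.06 = 0.26.
Reliability = 0.26 / 0.94 = 0.2766.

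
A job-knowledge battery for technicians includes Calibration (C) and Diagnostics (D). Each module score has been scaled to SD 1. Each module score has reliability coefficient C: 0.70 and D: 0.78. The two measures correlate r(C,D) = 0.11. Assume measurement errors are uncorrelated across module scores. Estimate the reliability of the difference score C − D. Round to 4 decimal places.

Var(C−D) = 1 + 1 − 2·0.11 = 2 − 0.22 = 1.78.
With uncorrelated errors the cross-covariances are all true-score covariance, so they carry over unchanged; only the diagonal terms shrink to ρᵢσᵢ².
True-score variance = [0.70 + 0.78] − 0.22 = 1.48 − 0.22 = 1.26.
Reliability = 1.26 / 1.78 = 0.7079.

0.7079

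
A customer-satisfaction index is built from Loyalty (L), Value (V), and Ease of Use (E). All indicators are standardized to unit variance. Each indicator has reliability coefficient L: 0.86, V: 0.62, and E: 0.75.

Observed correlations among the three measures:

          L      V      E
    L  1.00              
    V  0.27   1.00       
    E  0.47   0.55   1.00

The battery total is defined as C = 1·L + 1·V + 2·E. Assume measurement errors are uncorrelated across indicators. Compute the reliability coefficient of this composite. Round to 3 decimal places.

Var(C) = 1 + 1 + 2² + 2·[0.27 + 2·0.47 + 2·0.55] = 6 + 4.62 = 10.62.
With uncorrelated errors the cross-covariances are all true-score covariance, so they carry over unchanged; only the diagonal terms shrink to ρᵢσᵢ².
True-score variance = [0.86 + 0.62 + 2²·0.75] + 4.62 = 4.48 + 4.62 = 9.1.
Reliability = 9.1 / 10.62 = 0.857.

0.857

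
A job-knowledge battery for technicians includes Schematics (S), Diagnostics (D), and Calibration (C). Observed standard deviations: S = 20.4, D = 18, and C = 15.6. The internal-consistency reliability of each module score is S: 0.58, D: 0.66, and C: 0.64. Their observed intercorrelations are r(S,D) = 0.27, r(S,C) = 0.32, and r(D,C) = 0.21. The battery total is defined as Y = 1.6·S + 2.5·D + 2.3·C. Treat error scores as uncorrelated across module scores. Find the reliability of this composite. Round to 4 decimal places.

Var(Y) = 1.6²·20.4² + 2.5²·18² + 2.3²·15.6² + 2·[4·20.4·18·0.27 + 3.68·20.4·15.6·0.32 + 5.75·18·15.6·0.21] = 4377.74 + 2220.8 = 6598.55.
Because errors are independent across components, Cov(Tᵢ,Tⱼ) = Cov(Xᵢ,Xⱼ); the off-diagonal part of the true-score variance is the same as above.
True-score variance = [1.6²·20.4²·0.58 + 2.5²·18²·0.66 + 2.3²·15.6²·0.64] + 2220.8 = 2778.33 + 2220.8 = 4999.14.
Reliability = 4999.14 / 6598.55 = 0.7576.

0.7576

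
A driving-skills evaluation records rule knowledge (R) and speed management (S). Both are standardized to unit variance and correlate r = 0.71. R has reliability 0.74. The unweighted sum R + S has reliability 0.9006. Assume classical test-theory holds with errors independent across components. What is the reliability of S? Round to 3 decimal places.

0.920

Var(R+S) = 2 + 2·0.71 = 3.420.
True-score variance = ρ_R + ρ_S + 2·0.71, so 0.9006 = (0.74 + ρ_S + 1.42) / 3.420.
ρ_S = 0.9006·3.420 − 0.74 − 1.42 = 0.920.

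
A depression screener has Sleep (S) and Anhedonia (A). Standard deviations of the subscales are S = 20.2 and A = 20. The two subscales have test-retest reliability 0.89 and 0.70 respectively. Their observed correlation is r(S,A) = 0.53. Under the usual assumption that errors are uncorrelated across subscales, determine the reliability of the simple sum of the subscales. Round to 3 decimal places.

Var(S+A) = 20.2² + 20² + 2·[20.2·20·0.53] = 808.04 + 428.24 = 1236.28.
Because errors are independent across components, Cov(Tᵢ,Tⱼ) = Cov(Xᵢ,Xⱼ); the off-diagonal part of the true-score variance is the same as above.
True-score variance = [20.2²·0.89 + 20²·0.70] + 428.24 = 643.156 + 428.24 = 1071.4.
Reliability = 1071.4 / 1236.28 = 0.867.

0.867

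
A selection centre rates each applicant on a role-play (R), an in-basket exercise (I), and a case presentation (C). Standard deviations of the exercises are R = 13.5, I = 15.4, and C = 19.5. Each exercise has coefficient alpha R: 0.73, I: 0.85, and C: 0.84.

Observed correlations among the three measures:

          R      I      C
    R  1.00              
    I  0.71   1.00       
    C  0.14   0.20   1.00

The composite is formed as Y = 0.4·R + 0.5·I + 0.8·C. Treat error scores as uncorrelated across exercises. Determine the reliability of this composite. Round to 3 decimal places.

Var(Y) = 0.4²·13.5² + 0.5²·15.4² + 0.8²·19.5² + 2·[0.2·13.5·15.4·0.71 + 0.32·13.5·19.5·0.14 + 0.4·15.4·19.5·0.20] = 331.81 + 130.679 = 462.489.
Under uncorrelated errors the observed covariances equal the true-score covariances, so only the own-variance terms attenuate.
True-score variance = [0.4²·13.5²·0.73 + 0.5²·15.4²·0.85 + 0.8²·19.5²·0.84] + 130.679 = 276.106 + 130.679 = 406.785.
Reliability = 406.785 / 462.489 = 0.880.

0.880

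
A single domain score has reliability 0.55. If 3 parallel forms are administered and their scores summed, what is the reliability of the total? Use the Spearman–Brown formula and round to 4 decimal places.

0.7857

ρ_k = kρ / (1 + (k−1)ρ) = 3·0.55 / (1 + 2·0.55) = 1.650 / 2.100 = 0.7857.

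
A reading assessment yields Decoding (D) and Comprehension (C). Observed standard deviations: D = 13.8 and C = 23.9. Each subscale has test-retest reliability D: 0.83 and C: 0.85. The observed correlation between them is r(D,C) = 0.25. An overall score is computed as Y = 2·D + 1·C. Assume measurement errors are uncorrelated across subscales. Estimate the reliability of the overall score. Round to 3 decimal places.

Var(Y) = 2²·13.8² + 23.9² + 2·[2·13.8·23.9·0.25] = 1332.97 + 329.82 = 1662.79.
Because errors are independent across components, Cov(Tᵢ,Tⱼ) = Cov(Xᵢ,Xⱼ); the off-diagonal part of the true-score variance is the same as above.
True-score variance = [2²·13.8²·0.83 + 23.9²·0.85] + 329.82 = 1117.79 + 329.82 = 1447.61.
Reliability = 1447.61 / 1662.79 = 0.871.

0.871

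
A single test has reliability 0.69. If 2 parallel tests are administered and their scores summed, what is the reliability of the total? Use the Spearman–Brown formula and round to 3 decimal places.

0.817

ρ_k = kρ / (1 + (k−1)ρ) = 2·0.69 / (1 + 1·0.69) = 1.380 / 1.690 = 0.817.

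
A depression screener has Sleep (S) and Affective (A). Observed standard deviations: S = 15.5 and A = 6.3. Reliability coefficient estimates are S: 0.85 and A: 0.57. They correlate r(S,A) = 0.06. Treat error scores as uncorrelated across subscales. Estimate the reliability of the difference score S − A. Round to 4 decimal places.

0.8020

Var(S−A) = 15.5² + 6.3² − 2·15.5·6.3·0.06 = 279.94 − 11.718 = 268.222.
Because errors are independent across components, Cov(Tᵢ,Tⱼ) = Cov(Xᵢ,Xⱼ); the off-diagonal part of the true-score variance is the same as above.
True-score variance = [15.5²·0.85 + 6.3²·0.57] − 11.718 = 226.836 − 11.718 = 215.118.
Reliability = 215.118 / 268.222 = 0.8020.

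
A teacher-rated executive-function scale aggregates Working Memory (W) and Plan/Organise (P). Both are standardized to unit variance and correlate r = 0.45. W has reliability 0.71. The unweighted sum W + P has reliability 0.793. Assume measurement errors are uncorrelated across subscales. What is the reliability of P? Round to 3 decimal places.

0.690

Var(W+P) = 2 + 2·0.45 = 2.900.
True-score variance = ρ_W + ρ_P + 2·0.45, so 0.793 = (0.71 + ρ_P + 0.90) / 2.900.
ρ_P = 0.793·2.900 − 0.71 − 0.90 = 0.690.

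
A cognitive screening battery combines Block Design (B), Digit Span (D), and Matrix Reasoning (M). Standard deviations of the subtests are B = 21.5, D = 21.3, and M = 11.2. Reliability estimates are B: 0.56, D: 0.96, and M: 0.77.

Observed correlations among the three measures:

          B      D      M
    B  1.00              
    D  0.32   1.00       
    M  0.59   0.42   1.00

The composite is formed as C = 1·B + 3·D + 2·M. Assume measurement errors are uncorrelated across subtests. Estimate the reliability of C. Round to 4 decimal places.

Var(C) = 21.5² + 3²·21.3² + 2²·11.2² + 2·[3·21.5·21.3·0.32 + 2·21.5·11.2·0.59 + 6·21.3·11.2·0.42] = 5047.22 + 2649.89 = 7697.11.
With uncorrelated errors the cross-covariances are all true-score covariance, so they carry over unchanged; only the diagonal terms shrink to ρᵢσᵢ².
True-score variance = [21.5²·0.56 + 3²·21.3²·0.96 + 2²·11.2²·0.77] + 2649.89 = 4565.1 + 2649.89 = 7214.99.
Reliability = 7214.99 / 7697.11 = 0.9374.

0.9374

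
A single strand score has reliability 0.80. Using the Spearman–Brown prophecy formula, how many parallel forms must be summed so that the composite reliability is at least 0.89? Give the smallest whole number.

3

k ≥ ρ*(1−ρ₁)/(ρ₁(1−ρ*)) = 0.89·0.20 / (0.80·0.11) = 2.023.
Smallest integer k = 3.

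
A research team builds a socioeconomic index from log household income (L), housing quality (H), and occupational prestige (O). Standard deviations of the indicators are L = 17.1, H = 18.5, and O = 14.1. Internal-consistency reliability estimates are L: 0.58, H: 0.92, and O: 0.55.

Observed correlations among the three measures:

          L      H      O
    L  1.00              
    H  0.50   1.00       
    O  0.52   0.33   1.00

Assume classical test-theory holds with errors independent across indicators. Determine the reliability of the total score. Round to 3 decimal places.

Var(L+H+O) = 17.1² + 18.5² + 14.1² + 2·[17.1·18.5·0.50 + 17.1·14.1·0.52 + 18.5·14.1·0.33] = 833.47 + 739.265 = 1572.74.
Because errors are independent across components, Cov(Tᵢ,Tⱼ) = Cov(Xᵢ,Xⱼ); the off-diagonal part of the true-score variance is the same as above.
True-score variance = [17.1²·0.58 + 18.5²·0.92 + 14.1²·0.55] + 739.265 = 593.813 + 739.265 = 1333.08.
Reliability = 1333.08 / 1572.74 = 0.848.

0.848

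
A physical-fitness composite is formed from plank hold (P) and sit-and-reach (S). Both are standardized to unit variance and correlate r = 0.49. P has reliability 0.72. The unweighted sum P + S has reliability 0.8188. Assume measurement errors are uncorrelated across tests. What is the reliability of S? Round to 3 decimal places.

0.740

Var(P+S) = 2 + 2·0.49 = 2.980.
True-score variance = ρ_P + ρ_S + 2·0.49, so 0.8188 = (0.72 + ρ_S + 0.98) / 2.980.
ρ_S = 0.8188·2.980 − 0.72 − 0.98 = 0.740.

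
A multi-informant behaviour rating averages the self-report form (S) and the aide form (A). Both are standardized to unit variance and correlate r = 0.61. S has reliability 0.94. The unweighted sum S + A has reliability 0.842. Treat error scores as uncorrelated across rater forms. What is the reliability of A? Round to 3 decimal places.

0.551

Var(S+A) = 2 + 2·0.61 = 3.220.
True-score variance = ρ_S + ρ_A + 2·0.61, so 0.842 = (0.94 + ρ_A + 1.22) / 3.220.
ρ_A = 0.842·3.220 − 0.94 − 1.22 = 0.551.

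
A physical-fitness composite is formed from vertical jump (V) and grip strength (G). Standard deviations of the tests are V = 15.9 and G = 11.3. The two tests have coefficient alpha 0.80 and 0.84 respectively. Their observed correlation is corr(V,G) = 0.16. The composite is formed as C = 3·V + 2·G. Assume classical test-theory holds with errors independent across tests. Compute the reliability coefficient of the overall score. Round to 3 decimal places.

Var(C) = 3²·15.9² + 2²·11.3² + 2·[6·15.9·11.3·0.16] = 2786.05 + 344.966 = 3131.02.
With uncorrelated errors the cross-covariances are all true-score covariance, so they carry over unchanged; only the diagonal terms shrink to ρᵢσᵢ².
True-score variance = [3²·15.9²·0.80 + 2²·11.3²·0.84] + 344.966 = 2249.27 + 344.966 = 2594.24.
Reliability = 2594.24 / 3131.02 = 0.829.

0.829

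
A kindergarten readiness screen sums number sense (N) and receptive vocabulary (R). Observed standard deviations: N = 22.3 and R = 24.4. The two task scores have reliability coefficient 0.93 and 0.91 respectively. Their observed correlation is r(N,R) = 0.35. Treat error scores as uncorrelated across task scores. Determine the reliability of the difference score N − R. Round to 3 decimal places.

Var(N−R) = 22.3² + 24.4² − 2·22.3·24.4·0.35 = 1092.65 − 380.884 = 711.766.
Because errors are independent across components, Cov(Tᵢ,Tⱼ) = Cov(Xᵢ,Xⱼ); the off-diagonal part of the true-score variance is the same as above.
True-score variance = [22.3²·0.93 + 24.4²·0.91] − 380.884 = 1004.26 − 380.884 = 623.373.
Reliability = 623.373 / 711.766 = 0.876.

0.876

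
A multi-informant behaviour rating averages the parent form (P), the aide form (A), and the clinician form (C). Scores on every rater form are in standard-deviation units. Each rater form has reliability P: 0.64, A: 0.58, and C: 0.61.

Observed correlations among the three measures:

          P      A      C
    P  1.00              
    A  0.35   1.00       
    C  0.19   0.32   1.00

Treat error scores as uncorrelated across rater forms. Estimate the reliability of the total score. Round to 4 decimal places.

Var(P+A+C) = 3 + 2·[0.35 + 0.19 + 0.32] = 3 + 1.72 = 4.72.
With uncorrelated errors the cross-covariances are all true-score covariance, so they carry over unchanged; only the diagonal terms shrink to ρᵢσᵢ².
True-score variance = [0.64 + 0.58 + 0.61] + 1.72 = 1.83 + 1.72 = 3.55.
Reliability = 3.55 / 4.72 = 0.7521.

0.7521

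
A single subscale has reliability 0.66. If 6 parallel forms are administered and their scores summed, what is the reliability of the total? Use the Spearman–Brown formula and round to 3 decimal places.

ρ_k = kρ / (1 + (k−1)ρ) = 6·0.66 / (1 + 5·0.66) = 3.960 / 4.300 = 0.921.

0.921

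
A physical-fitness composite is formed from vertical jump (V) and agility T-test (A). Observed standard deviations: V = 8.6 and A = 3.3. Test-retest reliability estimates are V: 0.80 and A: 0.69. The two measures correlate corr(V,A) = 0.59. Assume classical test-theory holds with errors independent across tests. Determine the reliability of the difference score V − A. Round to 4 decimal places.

0.6463

Var(V−A) = 8.6² + 3.3² − 2·8.6·3.3·0.59 = 84.85 − 33.4884 = 51.3616.
Because errors are independent across components, Cov(Tᵢ,Tⱼ) = Cov(Xᵢ,Xⱼ); the off-diagonal part of the true-score variance is the same as above.
True-score variance = [8.6²·0.80 + 3.3²·0.69] − 33.4884 = 66.6821 − 33.4884 = 33.1937.
Reliability = 33.1937 / 51.3616 = 0.6463.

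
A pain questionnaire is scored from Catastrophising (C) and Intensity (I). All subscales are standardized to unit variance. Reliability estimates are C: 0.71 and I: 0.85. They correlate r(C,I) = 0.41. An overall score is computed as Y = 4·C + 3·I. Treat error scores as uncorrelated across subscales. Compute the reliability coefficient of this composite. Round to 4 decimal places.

Var(Y) = 4² + 3² + 2·[12·0.41] = 25 + 9.84 = 34.84.
Because errors are independent across components, Cov(Tᵢ,Tⱼ) = Cov(Xᵢ,Xⱼ); the off-diagonal part of the true-score variance is the same as above.
True-score variance = [4²·0.71 + 3²·0.85] + 9.84 = 19.01 + 9.84 = 28.85.
Reliability = 28.85 / 34.84 = 0.8281.

0.8281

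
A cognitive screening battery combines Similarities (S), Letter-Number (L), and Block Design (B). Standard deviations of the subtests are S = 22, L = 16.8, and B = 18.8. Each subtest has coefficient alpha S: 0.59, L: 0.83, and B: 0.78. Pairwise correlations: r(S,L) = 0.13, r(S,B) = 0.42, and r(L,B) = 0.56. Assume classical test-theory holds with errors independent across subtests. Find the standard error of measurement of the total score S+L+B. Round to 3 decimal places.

Var(total) = 1119.68 + 797.261 = 1916.94.
True-score variance = 795.502 + 797.261 = 1592.76, so reliability = 0.8309.
Error variance = 1916.94 − 1592.76 = 324.178; SEM = √324.178 = 18.005.

18.005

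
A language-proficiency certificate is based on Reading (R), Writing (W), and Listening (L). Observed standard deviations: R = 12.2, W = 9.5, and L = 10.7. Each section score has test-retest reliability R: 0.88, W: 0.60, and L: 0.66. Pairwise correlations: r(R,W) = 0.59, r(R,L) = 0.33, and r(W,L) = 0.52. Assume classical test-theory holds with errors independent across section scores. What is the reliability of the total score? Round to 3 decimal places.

Var(R+W+L) = 12.2² + 9.5² + 10.7² + 2·[12.2·9.5·0.59 + 12.2·10.7·0.33 + 9.5·10.7·0.52] = 353.58 + 328.634 = 682.214.
With uncorrelated errors the cross-covariances are all true-score covariance, so they carry over unchanged; only the diagonal terms shrink to ρᵢσᵢ².
True-score variance = [12.2²·0.88 + 9.5²·0.60 + 10.7²·0.66] + 328.634 = 260.693 + 328.634 = 589.327.
Reliability = 589.327 / 682.214 = 0.864.

0.864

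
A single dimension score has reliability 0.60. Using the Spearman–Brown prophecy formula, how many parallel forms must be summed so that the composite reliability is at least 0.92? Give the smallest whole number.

k ≥ ρ*(1−ρ₁)/(ρ₁(1−ρ*)) = 0.92·0.40 / (0.60·0.08) = 7.667.
Smallest integer k = 8.

8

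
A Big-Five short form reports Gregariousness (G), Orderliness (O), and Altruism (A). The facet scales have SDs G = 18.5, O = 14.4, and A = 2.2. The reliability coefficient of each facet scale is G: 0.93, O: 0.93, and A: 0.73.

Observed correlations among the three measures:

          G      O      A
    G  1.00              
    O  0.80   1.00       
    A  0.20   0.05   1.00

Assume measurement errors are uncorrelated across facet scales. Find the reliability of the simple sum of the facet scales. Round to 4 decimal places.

Var(G+O+A) = 18.5² + 14.4² + 2.2² + 2·[18.5·14.4·0.80 + 18.5·2.2·0.20 + 14.4·2.2·0.05] = 554.45 + 445.688 = 1000.14.
Under uncorrelated errors the observed covariances equal the true-score covariances, so only the own-variance terms attenuate.
True-score variance = [18.5²·0.93 + 14.4²·0.93 + 2.2²·0.73] + 445.688 = 514.671 + 445.688 = 960.359.
Reliability = 960.359 / 1000.14 = 0.9602.

0.9602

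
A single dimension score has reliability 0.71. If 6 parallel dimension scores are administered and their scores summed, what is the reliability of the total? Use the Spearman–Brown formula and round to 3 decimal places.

ρ_k = kρ / (1 + (k−1)ρ) = 6·0.71 / (1 + 5·0.71) = 4.260 / 4.550 = 0.936.

0.936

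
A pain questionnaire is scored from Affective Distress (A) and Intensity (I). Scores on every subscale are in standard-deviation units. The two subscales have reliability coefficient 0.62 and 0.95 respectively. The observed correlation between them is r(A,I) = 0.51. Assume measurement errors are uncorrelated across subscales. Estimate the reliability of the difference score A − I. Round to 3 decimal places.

Var(A−I) = 1 + 1 − 2·0.51 = 2 − 1.02 = 0.98.
With uncorrelated errors the cross-covariances are all true-score covariance, so they carry over unchanged; only the diagonal terms shrink to ρᵢσᵢ².
True-score variance = [0.62 + 0.95] − 1.02 = 1.57 − 1.02 = 0.55.
Reliability = 0.55 / 0.98 = 0.561.

0.561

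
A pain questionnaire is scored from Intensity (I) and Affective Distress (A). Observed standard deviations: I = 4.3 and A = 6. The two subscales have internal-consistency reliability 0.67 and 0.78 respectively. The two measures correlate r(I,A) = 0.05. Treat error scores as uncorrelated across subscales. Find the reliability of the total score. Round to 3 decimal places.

0.754

Var(I+A) = 4.3² + 6² + 2·[4.3·6·0.05] = 54.49 + 2.58 = 57.07.
Under uncorrelated errors the observed covariances equal the true-score covariances, so only the own-variance terms attenuate.
True-score variance = [4.3²·0.67 + 6²·0.78] + 2.58 = 40.4683 + 2.58 = 43.0483.
Reliability = 43.0483 / 57.07 = 0.754.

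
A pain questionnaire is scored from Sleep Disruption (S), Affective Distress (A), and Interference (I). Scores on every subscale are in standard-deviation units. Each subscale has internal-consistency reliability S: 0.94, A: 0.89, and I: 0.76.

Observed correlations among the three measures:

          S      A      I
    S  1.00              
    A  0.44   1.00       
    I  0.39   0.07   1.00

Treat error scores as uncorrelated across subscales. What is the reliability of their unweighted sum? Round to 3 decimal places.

0.915

Var(S+A+I) = 3 + 2·[0.44 + 0.39 + 0.07] = 3 + 1.8 = 4.8.
Because errors are independent across components, Cov(Tᵢ,Tⱼ) = Cov(Xᵢ,Xⱼ); the off-diagonal part of the true-score variance is the same as above.
True-score variance = [0.94 + 0.89 + 0.76] + 1.8 = 2.59 + 1.8 = 4.39.
Reliability = 4.39 / 4.8 = 0.915.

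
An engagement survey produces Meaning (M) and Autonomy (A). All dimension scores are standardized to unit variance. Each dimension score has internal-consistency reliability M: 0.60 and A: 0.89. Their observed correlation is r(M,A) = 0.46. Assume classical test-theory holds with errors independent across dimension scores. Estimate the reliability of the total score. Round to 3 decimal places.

0.825

Var(M+A) = 2 + 2·[0.46] = 2 + 0.92 = 2.92.
Because errors are independent across components, Cov(Tᵢ,Tⱼ) = Cov(Xᵢ,Xⱼ); the off-diagonal part of the true-score variance is the same as above.
True-score variance = [0.60 + 0.89] + 0.92 = 1.49 + 0.92 = 2.41.
Reliability = 2.41 / 2.92 = 0.825.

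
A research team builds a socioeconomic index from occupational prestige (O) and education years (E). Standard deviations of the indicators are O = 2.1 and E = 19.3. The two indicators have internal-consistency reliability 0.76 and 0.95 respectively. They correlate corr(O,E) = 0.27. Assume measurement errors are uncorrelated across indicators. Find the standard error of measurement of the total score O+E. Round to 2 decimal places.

Var(total) = 376.9 + 21.8862 = 398.786.
True-score variance = 357.217 + 21.8862 = 379.103, so reliability = 0.9506.
Error variance = 398.786 − 379.103 = 19.6829; SEM = √19.6829 = 4.44.

4.44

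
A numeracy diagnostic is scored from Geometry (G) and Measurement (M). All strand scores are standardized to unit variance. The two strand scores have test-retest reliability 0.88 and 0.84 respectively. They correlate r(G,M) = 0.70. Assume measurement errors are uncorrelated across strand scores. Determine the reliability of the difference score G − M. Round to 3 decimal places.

0.533

Var(G−M) = 1 + 1 − 2·0.70 = 2 − 1.4 = 0.6.
Under uncorrelated errors the observed covariances equal the true-score covariances, so only the own-variance terms attenuate.
True-score variance = [0.88 + 0.84] − 1.4 = 1.72 − 1.4 = 0.32.
Reliability = 0.32 / 0.6 = 0.533.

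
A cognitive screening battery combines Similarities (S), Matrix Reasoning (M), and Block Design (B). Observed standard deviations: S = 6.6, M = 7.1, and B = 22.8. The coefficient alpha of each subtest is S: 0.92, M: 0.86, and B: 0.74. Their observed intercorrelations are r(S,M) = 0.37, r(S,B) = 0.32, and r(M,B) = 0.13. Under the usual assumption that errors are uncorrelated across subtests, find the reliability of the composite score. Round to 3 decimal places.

0.815

Var(S+M+B) = 6.6² + 7.1² + 22.8² + 2·[6.6·7.1·0.37 + 6.6·22.8·0.32 + 7.1·22.8·0.13] = 613.81 + 173.072 = 786.882.
Under uncorrelated errors the observed covariances equal the true-score covariances, so only the own-variance terms attenuate.
True-score variance = [6.6²·0.92 + 7.1²·0.86 + 22.8²·0.74] + 173.072 = 468.109 + 173.072 = 641.182.
Reliability = 641.182 / 786.882 = 0.815.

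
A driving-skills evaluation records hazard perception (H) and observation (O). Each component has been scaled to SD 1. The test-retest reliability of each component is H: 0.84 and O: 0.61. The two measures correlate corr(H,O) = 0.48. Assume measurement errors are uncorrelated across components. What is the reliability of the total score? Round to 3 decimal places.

0.814

Var(H+O) = 2 + 2·[0.48] = 2 + 0.96 = 2.96.
Under uncorrelated errors the observed covariances equal the true-score covariances, so only the own-variance terms attenuate.
True-score variance = [0.84 + 0.61] + 0.96 = 1.45 + 0.96 = 2.41.
Reliability = 2.41 / 2.96 = 0.814.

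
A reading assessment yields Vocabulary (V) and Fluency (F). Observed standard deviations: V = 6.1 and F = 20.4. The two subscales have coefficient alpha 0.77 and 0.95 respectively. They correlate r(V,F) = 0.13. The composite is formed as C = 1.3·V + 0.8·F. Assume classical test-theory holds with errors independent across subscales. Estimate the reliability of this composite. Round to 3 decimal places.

0.923

Var(C) = 1.3²·6.1² + 0.8²·20.4² + 2·[1.04·6.1·20.4·0.13] = 329.227 + 33.6486 = 362.876.
Under uncorrelated errors the observed covariances equal the true-score covariances, so only the own-variance terms attenuate.
True-score variance = [1.3²·6.1²·0.77 + 0.8²·20.4²·0.95] + 33.6486 = 301.447 + 33.6486 = 335.095.
Reliability = 335.095 / 362.876 = 0.923.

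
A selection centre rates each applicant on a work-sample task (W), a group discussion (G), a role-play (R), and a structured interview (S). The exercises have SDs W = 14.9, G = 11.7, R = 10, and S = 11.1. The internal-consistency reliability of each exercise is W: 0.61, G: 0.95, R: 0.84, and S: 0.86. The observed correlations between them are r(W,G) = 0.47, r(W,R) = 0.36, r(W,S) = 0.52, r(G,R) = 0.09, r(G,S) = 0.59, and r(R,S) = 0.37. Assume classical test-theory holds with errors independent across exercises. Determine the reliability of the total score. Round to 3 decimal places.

Var(W+G+R+S) = 14.9² + 11.7² + 10² + 11.1² + 2·[14.9·11.7·0.47 + 14.9·10·0.36 + 14.9·11.1·0.52 + 11.7·10·0.09 + 11.7·11.1·0.59 + 10·11.1·0.37] = 582.11 + 699.602 = 1281.71.
Because errors are independent across components, Cov(Tᵢ,Tⱼ) = Cov(Xᵢ,Xⱼ); the off-diagonal part of the true-score variance is the same as above.
True-score variance = [14.9²·0.61 + 11.7²·0.95 + 10²·0.84 + 11.1²·0.86] + 699.602 = 455.432 + 699.602 = 1155.03.
Reliability = 1155.03 / 1281.71 = 0.901.

0.901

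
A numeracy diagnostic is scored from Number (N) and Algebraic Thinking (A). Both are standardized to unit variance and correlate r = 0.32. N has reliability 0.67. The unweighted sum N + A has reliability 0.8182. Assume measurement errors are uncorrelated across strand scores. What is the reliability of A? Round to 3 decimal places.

Var(N+A) = 2 + 2·0.32 = 2.640.
True-score variance = ρ_N + ρ_A + 2·0.32, so 0.8182 = (0.67 + ρ_A + 0.64) / 2.640.
ρ_A = 0.8182·2.640 − 0.67 − 0.64 = 0.850.

0.850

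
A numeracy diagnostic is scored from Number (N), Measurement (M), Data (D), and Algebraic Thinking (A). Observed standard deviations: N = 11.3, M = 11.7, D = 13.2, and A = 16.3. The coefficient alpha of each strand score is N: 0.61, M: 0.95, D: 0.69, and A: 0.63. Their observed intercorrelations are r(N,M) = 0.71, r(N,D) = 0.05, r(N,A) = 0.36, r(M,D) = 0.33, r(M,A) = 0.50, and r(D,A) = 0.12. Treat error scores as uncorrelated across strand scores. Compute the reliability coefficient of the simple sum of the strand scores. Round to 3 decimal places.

Var(N+M+D+A) = 11.3² + 11.7² + 13.2² + 16.3² + 2·[11.3·11.7·0.71 + 11.3·13.2·0.05 + 11.3·16.3·0.36 + 11.7·13.2·0.33 + 11.7·16.3·0.50 + 13.2·16.3·0.12] = 704.51 + 679.55 = 1384.06.
Because errors are independent across components, Cov(Tᵢ,Tⱼ) = Cov(Xᵢ,Xⱼ); the off-diagonal part of the true-score variance is the same as above.
True-score variance = [11.3²·0.61 + 11.7²·0.95 + 13.2²·0.69 + 16.3²·0.63] + 679.55 = 495.547 + 679.55 = 1175.1.
Reliability = 1175.1 / 1384.06 = 0.849.

0.849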